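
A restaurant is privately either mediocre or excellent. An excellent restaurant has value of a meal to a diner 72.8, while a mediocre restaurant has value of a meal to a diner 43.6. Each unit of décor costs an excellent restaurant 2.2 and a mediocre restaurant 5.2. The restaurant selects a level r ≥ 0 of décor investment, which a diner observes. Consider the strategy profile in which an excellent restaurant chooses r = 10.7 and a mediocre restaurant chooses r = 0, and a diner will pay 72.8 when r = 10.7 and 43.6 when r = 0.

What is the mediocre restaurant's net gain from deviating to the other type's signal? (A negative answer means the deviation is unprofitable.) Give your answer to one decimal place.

-26.4

Playing r = 0 the mediocre restaurant receives 43.6.
Deviating to r = 10.7 brings payment 72.8 at cost 5.2 × 10.7 = 55.64, netting 17.16.
Gain from deviating: 17.16 − 43.6 = -26.44, i.e. -26.4 to one decimal place.
The gain is negative, so the mediocre type's incentive-compatibility constraint is satisfied.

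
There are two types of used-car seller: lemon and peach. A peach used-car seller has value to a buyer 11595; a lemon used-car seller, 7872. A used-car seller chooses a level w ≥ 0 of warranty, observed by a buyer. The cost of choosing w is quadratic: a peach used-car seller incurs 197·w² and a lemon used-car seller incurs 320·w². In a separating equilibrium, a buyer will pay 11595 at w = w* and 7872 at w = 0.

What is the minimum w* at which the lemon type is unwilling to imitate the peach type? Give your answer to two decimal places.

The lemon type at w = 0 receives 7872; imitating at w* yields 11595 − 320·w*².
Indifference: 7872 = 11595 − 320·w*², so w*² = (11595 − 7872) / 320 ≈ 11.6344.
w* = √11.6344 ≈ 3.41.

3.41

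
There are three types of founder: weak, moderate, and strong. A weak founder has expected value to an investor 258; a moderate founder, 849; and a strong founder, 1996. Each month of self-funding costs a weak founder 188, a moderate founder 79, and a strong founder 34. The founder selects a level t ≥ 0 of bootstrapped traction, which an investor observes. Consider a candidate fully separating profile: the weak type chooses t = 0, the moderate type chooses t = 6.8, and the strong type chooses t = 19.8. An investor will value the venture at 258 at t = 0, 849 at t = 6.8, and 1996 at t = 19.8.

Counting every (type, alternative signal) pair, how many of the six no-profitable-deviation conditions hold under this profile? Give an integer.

5

Weak (own payoff 258): to t=6.8 gives 849 − 188×6.8 = -429.4 → no gain ✓; to t=19.8 gives 1996 − 188×19.8 = -1726.4 → no gain ✓.
Strong (own payoff 1996 − 34×19.8 = 1322.8): to t=0 gives 258 → no gain ✓; to t=6.8 gives 849 − 34×6.8 = 617.8 → no gain ✓.
Moderate (own payoff 849 − 79×6.8 = 311.8): to t=0 gives 258 → no gain ✓; to t=19.8 gives 1996 − 79×19.8 = 431.8 → profitable ✗.
5 of the 6 constraints hold; not an equilibrium.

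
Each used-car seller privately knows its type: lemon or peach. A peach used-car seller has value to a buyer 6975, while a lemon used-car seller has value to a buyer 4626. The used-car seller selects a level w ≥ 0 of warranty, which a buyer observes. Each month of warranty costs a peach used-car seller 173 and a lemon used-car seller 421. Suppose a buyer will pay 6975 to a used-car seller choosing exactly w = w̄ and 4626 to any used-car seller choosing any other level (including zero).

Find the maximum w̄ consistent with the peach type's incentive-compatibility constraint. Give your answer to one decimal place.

Choosing w̄ yields the peach type 6975 − 173·w̄; choosing zero yields 4626.
The peach type is indifferent at 6975 − 173·w̄ = 4626, i.e. w̄ = (6975 − 4626) / 173 ≈ 13.6.
For any w̄ above 13.6 the peach type would rather pool at zero, so separation collapses.

13.6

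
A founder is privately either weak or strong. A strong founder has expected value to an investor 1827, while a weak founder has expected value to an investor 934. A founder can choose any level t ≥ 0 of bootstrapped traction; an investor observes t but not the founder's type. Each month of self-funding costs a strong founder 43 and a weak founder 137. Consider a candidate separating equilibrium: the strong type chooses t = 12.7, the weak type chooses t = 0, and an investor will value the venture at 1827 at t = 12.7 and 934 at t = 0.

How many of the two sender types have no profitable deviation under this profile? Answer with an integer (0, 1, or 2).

2

Strong type: signal → 1827 − 43 × 12.7 = 1280.9; deviate to 0 → 934. IC holds (1280.9 ≥ 934).
Weak type: stay at 0 → 934; mimic → 1827 − 137 × 12.7 = 87.1. IC holds (934 ≥ 87.1).
2 of 2 constraints hold, so this is a separating equilibrium.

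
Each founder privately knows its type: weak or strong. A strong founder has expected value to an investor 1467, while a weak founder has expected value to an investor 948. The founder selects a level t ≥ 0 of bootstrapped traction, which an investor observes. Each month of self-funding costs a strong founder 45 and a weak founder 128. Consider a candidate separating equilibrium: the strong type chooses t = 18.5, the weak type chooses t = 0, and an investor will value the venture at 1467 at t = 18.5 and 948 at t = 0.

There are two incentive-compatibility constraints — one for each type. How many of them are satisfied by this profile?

1

Strong type: signal → 1467 − 45 × 18.5 = 634.5; deviate to 0 → 948. IC fails (634.5 < 948).
Weak type: stay at 0 → 948; mimic → 1467 − 128 × 18.5 = -901. IC holds (948 ≥ -901).
1 of 2 constraints hold, so this profile is not an equilibrium.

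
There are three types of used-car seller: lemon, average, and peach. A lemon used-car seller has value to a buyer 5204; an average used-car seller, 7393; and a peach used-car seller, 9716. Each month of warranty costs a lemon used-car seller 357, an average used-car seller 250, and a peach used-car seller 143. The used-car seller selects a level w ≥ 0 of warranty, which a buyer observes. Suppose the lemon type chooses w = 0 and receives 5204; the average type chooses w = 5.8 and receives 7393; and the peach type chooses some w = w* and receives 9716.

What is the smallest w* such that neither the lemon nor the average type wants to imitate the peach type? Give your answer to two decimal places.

15.09

Lemon type (on-path payoff 5204) won't mimic when 5204 ≥ 9716 − 357·w*, i.e. w* ≥ 12.64.
Average type (on-path payoff 7393 − 250×5.8 = 5943) won't mimic when 5943 ≥ 9716 − 250·w*, i.e. w* ≥ 15.09.
Both must hold, so w* = max(12.64, 15.09) = 15.09. The average type's constraint binds.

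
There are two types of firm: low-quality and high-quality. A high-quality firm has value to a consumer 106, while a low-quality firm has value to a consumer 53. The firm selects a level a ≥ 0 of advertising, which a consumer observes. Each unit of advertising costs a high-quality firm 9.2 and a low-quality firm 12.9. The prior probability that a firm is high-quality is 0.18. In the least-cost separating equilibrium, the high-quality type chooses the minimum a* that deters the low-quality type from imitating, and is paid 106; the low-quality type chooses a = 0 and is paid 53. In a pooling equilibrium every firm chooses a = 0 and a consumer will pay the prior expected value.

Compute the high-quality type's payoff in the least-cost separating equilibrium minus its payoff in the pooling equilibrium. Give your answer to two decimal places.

5.66

Least-cost separating signal: a* solves 53 = 106 − 12.9·a*, so a* = (106 − 53)/12.9 ≈ 4.1085.
High-quality type's separating payoff: 106 − 9.2 × a* = 106 − 9.2 × (106 − 53)/12.9 = 106 − 487.6/12.9 ≈ 68.2016.
Pooling payoff: 0.18 × 106 + 0.82 × 53 = 62.54.
Difference: 68.2016 − 62.54 = 5.6616, i.e. 5.66 to two decimal places.
The high-quality type prefers to separate.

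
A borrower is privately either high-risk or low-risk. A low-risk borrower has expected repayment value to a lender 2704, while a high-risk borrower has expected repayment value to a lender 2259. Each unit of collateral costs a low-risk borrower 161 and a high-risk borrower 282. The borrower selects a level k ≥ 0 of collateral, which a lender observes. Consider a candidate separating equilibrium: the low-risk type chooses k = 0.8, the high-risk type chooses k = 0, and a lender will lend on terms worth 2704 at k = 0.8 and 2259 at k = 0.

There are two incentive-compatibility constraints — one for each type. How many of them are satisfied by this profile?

1

Low-risk type: signal → 2704 − 161 × 0.8 = 2575.2; deviate to 0 → 2259. IC holds (2575.2 ≥ 2259).
High-risk type: stay at 0 → 2259; mimic → 2704 − 282 × 0.8 = 2478.4. IC fails (2259 < 2478.4).
1 of 2 constraints hold, so this profile is not an equilibrium.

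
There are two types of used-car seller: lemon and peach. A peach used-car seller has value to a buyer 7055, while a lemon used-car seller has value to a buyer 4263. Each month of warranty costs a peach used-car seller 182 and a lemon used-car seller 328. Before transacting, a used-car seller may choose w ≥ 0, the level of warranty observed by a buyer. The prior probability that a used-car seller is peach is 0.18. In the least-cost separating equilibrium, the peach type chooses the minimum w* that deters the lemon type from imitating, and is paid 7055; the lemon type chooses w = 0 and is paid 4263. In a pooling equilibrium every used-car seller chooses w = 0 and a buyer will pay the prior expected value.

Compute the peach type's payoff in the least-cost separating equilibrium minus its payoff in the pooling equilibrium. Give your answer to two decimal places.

740.22

Least-cost separating signal: w* solves 4263 = 7055 − 328·w*, so w* = (7055 − 4263)/328 ≈ 8.5122.
Peach type's separating payoff: 7055 − 182 × w* = 7055 − 182 × (7055 − 4263)/328 = 7055 − 508144/328 ≈ 5505.7805.
Pooling payoff: 0.18 × 7055 + 0.82 × 4263 = 4765.56.
Difference: 5505.7805 − 4765.56 = 740.2205, i.e. 740.22 to two decimal places.
The peach type prefers to separate.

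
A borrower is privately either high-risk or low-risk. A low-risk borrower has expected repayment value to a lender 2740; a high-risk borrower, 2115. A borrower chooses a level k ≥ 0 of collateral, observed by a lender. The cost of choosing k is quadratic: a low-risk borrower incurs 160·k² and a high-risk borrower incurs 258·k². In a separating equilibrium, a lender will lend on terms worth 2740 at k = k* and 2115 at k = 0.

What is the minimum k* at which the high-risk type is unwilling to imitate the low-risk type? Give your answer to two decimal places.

1.56

The high-risk type at k = 0 receives 2115; imitating at k* yields 2740 − 258·k*².
Indifference: 2115 = 2740 − 258·k*², so k*² = (2740 − 2115) / 258 ≈ 2.4225.
k* = √2.4225 ≈ 1.56.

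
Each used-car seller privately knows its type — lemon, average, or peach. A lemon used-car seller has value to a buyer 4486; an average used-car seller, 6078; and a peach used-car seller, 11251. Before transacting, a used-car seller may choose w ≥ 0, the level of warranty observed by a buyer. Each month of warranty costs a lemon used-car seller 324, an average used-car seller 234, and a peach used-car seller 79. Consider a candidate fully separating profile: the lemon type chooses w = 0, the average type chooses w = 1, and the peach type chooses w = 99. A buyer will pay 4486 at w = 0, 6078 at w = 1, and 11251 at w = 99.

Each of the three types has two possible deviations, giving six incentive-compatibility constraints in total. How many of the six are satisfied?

3

Average (own payoff 6078 − 234×1 = 5844): to w=0 gives 4486 → no gain ✓; to w=99 gives 11251 − 234×99 = -11915 → no gain ✓.
Peach (own payoff 11251 − 79×99 = 3430): to w=0 gives 4486 → profitable ✗; to w=1 gives 6078 − 79×1 = 5999 → profitable ✗.
Lemon (own payoff 4486): to w=1 gives 6078 − 324×1 = 5754 → profitable ✗; to w=99 gives 11251 − 324×99 = -20825 → no gain ✓.
3 of the 6 constraints hold; not an equilibrium.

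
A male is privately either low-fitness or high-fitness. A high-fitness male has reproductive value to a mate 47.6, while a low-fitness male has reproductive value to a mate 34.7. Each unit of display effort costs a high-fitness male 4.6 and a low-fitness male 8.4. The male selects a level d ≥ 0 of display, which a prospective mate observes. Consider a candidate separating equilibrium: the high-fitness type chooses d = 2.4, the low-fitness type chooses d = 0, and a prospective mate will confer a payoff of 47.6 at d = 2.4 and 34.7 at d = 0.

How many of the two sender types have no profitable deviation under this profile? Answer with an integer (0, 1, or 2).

2

High-fitness type: signal → 47.6 − 4.6 × 2.4 = 36.56; deviate to 0 → 34.7. IC holds (36.56 ≥ 34.7).
Low-fitness type: stay at 0 → 34.7; mimic → 47.6 − 8.4 × 2.4 = 27.44. IC holds (34.7 ≥ 27.44).
2 of 2 constraints hold, so this is a separating equilibrium.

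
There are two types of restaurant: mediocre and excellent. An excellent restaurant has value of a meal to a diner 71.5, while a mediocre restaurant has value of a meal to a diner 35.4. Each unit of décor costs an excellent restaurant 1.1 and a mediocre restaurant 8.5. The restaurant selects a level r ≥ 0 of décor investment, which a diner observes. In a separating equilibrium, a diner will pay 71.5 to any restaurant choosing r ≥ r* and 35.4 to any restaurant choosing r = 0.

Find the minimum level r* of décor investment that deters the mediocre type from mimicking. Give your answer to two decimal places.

A mediocre restaurant choosing r = 0 receives 35.4.
Imitating at r* instead would pay 71.5 at cost 8.5·r*, netting 71.5 − 8.5·r*.
Indifference: 35.4 = 71.5 − 8.5·r*, so r* = (71.5 − 35.4) / 8.5 ≈ 4.25.
This is the mediocre type's binding incentive-compatibility constraint; any r ≥ 4.25 sustains separation on that side.

4.25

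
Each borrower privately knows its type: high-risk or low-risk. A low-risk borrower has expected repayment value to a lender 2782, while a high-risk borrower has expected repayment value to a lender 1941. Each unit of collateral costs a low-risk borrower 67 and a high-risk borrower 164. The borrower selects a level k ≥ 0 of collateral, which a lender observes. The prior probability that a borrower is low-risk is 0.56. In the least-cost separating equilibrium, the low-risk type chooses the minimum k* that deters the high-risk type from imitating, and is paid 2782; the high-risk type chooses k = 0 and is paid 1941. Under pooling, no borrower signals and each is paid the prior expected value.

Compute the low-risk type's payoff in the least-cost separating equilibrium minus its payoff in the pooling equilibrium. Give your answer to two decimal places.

Least-cost separating signal: k* solves 1941 = 2782 − 164·k*, so k* = (2782 − 1941)/164 ≈ 5.1280.
Low-risk type's separating payoff: 2782 − 67 × k* = 2782 − 67 × (2782 − 1941)/164 = 2782 − 56347/164 ≈ 2438.4207.
Pooling payoff: 0.56 × 2782 + 0.44 × 1941 = 2411.96.
Difference: 2438.4207 − 2411.96 = 26.4607, i.e. 26.46 to two decimal places.
The low-risk type prefers to separate.

26.46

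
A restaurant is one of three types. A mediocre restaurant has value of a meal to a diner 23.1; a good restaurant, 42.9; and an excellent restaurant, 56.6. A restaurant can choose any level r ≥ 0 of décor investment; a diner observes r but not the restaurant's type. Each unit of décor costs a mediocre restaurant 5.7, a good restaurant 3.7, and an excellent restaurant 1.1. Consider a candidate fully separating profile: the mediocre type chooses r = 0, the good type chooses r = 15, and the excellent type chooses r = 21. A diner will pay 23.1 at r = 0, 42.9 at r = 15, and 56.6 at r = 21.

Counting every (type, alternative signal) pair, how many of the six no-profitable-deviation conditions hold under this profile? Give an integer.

5

Mediocre (own payoff 23.1): to r=15 gives 42.9 − 5.7×15 = -42.6 → no gain ✓; to r=21 gives 56.6 − 5.7×21 = -63.1 → no gain ✓.
Good (own payoff 42.9 − 3.7×15 = -12.6): to r=0 gives 23.1 → profitable ✗; to r=21 gives 56.6 − 3.7×21 = -21.1 → no gain ✓.
Excellent (own payoff 56.6 − 1.1×21 = 33.5): to r=0 gives 23.1 → no gain ✓; to r=15 gives 42.9 − 1.1×15 = 26.4 → no gain ✓.
5 of the 6 constraints hold; not an equilibrium.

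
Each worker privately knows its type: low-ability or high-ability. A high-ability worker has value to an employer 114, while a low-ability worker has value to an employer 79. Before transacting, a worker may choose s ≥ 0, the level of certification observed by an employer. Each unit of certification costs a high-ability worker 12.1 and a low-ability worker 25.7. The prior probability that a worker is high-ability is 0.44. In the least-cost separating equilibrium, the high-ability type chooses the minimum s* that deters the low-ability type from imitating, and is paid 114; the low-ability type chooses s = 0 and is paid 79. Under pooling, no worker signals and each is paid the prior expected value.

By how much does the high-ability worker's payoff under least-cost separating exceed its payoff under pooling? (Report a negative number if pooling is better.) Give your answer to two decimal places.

Least-cost separating signal: s* solves 79 = 114 − 25.7·s*, so s* = (114 − 79)/25.7 ≈ 1.3619.
High-ability type's separating payoff: 114 − 12.1 × s* = 114 − 12.1 × (114 − 79)/25.7 = 114 − 423.5/25.7 ≈ 97.5214.
Pooling payoff: 0.44 × 114 + 0.56 × 79 = 94.4.
Difference: 97.5214 − 94.4 = 3.1214, i.e. 3.12 to two decimal places.
The high-ability type prefers to separate.

3.12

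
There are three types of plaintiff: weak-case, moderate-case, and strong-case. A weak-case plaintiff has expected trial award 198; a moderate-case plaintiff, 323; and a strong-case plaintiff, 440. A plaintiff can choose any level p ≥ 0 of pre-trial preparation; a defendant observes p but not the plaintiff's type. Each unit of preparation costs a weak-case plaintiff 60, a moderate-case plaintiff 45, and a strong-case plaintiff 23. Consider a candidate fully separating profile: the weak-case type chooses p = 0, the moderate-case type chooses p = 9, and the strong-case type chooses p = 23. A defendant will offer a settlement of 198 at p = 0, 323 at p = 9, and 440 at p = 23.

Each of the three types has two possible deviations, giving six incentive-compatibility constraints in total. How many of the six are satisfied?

Strong-case (own payoff 440 − 23×23 = -89): to p=0 gives 198 → profitable ✗; to p=9 gives 323 − 23×9 = 116 → profitable ✗.
Moderate-case (own payoff 323 − 45×9 = -82): to p=0 gives 198 → profitable ✗; to p=23 gives 440 − 45×23 = -595 → no gain ✓.
Weak-case (own payoff 198): to p=9 gives 323 − 60×9 = -217 → no gain ✓; to p=23 gives 440 − 60×23 = -940 → no gain ✓.
3 of the 6 constraints hold; not an equilibrium.

3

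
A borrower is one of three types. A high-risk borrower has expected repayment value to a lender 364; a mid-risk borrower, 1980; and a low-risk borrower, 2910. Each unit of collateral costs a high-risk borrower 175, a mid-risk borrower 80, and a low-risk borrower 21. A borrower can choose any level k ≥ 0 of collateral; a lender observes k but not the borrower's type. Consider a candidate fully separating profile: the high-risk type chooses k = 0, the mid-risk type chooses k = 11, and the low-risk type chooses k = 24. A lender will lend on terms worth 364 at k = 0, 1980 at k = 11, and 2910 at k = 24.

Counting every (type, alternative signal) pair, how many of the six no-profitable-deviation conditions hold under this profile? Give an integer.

Mid-risk (own payoff 1980 − 80×11 = 1100): to k=0 gives 364 → no gain ✓; to k=24 gives 2910 − 80×24 = 990 → no gain ✓.
High-risk (own payoff 364): to k=11 gives 1980 − 175×11 = 55 → no gain ✓; to k=24 gives 2910 − 175×24 = -1290 → no gain ✓.
Low-risk (own payoff 2910 − 21×24 = 2406): to k=0 gives 364 → no gain ✓; to k=11 gives 1980 − 21×11 = 1749 → no gain ✓.
6 of the 6 constraints hold; this profile is a separating equilibrium.

6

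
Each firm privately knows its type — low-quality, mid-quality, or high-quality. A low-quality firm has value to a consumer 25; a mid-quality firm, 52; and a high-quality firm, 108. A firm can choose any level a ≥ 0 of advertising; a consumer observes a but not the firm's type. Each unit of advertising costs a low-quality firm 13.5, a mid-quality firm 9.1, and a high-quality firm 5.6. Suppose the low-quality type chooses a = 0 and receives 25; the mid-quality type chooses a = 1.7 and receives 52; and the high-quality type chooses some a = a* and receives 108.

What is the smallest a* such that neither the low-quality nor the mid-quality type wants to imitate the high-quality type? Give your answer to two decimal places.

7.85

Low-quality type (on-path payoff 25) won't mimic when 25 ≥ 108 − 13.5·a*, i.e. a* ≥ 6.15.
Mid-quality type (on-path payoff 52 − 9.1×1.7 = 36.53) won't mimic when 36.53 ≥ 108 − 9.1·a*, i.e. a* ≥ 7.85.
Both must hold, so a* = max(6.15, 7.85) = 7.85. The mid-quality type's constraint binds.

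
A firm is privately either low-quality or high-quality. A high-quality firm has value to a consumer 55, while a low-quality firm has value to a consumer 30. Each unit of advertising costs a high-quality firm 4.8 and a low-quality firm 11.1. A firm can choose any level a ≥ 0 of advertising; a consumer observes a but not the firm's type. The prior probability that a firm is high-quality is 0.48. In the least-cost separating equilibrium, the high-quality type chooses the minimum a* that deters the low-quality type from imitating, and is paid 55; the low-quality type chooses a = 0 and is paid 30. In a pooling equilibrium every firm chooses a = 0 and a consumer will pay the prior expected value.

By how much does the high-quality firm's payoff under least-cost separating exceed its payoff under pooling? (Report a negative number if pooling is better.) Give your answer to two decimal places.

Least-cost separating signal: a* solves 30 = 55 − 11.1·a*, so a* = (55 − 30)/11.1 ≈ 2.2523.
High-quality type's separating payoff: 55 − 4.8 × a* = 55 − 4.8 × (55 − 30)/11.1 = 55 − 120/11.1 ≈ 44.1892.
Pooling payoff: 0.48 × 55 + 0.52 × 30 = 42.
Difference: 44.1892 − 42 = 2.1892, i.e. 2.19 to two decimal places.
The high-quality type prefers to separate.

2.19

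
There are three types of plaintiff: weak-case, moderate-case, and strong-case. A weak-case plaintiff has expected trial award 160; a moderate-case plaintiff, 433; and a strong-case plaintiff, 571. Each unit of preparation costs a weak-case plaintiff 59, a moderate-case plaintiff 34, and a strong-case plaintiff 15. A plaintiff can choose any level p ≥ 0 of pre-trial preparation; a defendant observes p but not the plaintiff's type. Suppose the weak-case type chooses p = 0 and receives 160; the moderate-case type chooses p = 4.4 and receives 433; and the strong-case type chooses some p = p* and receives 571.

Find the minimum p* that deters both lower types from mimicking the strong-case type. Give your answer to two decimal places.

Moderate-case type (on-path payoff 433 − 34×4.4 = 283.4) won't mimic when 283.4 ≥ 571 − 34·p*, i.e. p* ≥ 8.46.
Weak-case type (on-path payoff 160) won't mimic when 160 ≥ 571 − 59·p*, i.e. p* ≥ 6.97.
Both must hold, so p* = max(6.97, 8.46) = 8.46. The moderate-case type's constraint binds.

8.46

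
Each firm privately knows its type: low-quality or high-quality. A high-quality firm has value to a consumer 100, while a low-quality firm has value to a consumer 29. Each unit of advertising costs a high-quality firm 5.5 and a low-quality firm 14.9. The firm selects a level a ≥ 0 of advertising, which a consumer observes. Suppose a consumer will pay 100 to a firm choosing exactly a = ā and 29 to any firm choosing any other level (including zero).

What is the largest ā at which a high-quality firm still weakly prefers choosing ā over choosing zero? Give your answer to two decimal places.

Choosing ā yields the high-quality type 100 − 5.5·ā; choosing zero yields 29.
The high-quality type is indifferent at 100 − 5.5·ā = 29, i.e. ā = (100 − 29) / 5.5 ≈ 12.91.
For any ā above 12.91 the high-quality type would rather pool at zero, so separation collapses.

12.91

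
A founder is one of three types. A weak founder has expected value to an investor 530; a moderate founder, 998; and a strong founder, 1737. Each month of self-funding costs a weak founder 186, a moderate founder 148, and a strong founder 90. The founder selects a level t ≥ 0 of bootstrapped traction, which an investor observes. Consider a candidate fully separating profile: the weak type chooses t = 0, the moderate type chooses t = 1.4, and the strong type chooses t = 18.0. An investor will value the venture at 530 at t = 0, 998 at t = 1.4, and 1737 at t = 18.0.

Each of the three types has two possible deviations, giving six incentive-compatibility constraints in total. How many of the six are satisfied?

Strong (own payoff 1737 − 90×18.0 = 117): to t=0 gives 530 → profitable ✗; to t=1.4 gives 998 − 90×1.4 = 872 → profitable ✗.
Moderate (own payoff 998 − 148×1.4 = 790.8): to t=0 gives 530 → no gain ✓; to t=18.0 gives 1737 − 148×18.0 = -927 → no gain ✓.
Weak (own payoff 530): to t=1.4 gives 998 − 186×1.4 = 737.6 → profitable ✗; to t=18.0 gives 1737 − 186×18.0 = -1611 → no gain ✓.
3 of the 6 constraints hold; not an equilibrium.

3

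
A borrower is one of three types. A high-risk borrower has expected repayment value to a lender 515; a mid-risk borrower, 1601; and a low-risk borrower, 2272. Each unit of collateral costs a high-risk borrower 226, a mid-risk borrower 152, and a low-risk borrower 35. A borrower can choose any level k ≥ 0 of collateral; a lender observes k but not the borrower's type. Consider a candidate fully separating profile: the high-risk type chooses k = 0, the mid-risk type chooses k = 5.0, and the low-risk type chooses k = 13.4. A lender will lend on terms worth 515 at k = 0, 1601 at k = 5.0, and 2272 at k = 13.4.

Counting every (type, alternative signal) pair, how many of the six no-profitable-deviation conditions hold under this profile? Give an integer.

6

High-risk (own payoff 515): to k=5.0 gives 1601 − 226×5.0 = 471 → no gain ✓; to k=13.4 gives 2272 − 226×13.4 = -756.4 → no gain ✓.
Low-risk (own payoff 2272 − 35×13.4 = 1803): to k=0 gives 515 → no gain ✓; to k=5.0 gives 1601 − 35×5.0 = 1426 → no gain ✓.
Mid-risk (own payoff 1601 − 152×5.0 = 841): to k=0 gives 515 → no gain ✓; to k=13.4 gives 2272 − 152×13.4 = 235.2 → no gain ✓.
6 of the 6 constraints hold; this profile is a separating equilibrium.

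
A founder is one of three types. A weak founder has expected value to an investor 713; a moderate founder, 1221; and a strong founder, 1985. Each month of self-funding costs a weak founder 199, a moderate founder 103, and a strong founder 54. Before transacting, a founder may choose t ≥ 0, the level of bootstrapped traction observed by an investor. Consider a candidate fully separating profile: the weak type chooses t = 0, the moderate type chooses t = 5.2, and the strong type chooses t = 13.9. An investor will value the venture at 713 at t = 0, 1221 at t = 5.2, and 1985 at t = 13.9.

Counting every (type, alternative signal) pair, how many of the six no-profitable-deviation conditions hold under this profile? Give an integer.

Moderate (own payoff 1221 − 103×5.2 = 685.4): to t=0 gives 713 → profitable ✗; to t=13.9 gives 1985 − 103×13.9 = 553.3 → no gain ✓.
Strong (own payoff 1985 − 54×13.9 = 1234.4): to t=0 gives 713 → no gain ✓; to t=5.2 gives 1221 − 54×5.2 = 940.2 → no gain ✓.
Weak (own payoff 713): to t=5.2 gives 1221 − 199×5.2 = 186.2 → no gain ✓; to t=13.9 gives 1985 − 199×13.9 = -781.1 → no gain ✓.
5 of the 6 constraints hold; not an equilibrium.

5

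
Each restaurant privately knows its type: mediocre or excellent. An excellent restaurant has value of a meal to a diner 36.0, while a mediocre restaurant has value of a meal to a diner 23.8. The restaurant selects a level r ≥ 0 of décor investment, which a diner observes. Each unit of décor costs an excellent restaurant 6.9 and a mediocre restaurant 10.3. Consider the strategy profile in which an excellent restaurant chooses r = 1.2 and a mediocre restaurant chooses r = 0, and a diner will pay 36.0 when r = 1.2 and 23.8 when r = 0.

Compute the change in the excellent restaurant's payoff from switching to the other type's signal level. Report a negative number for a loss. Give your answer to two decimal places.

-3.92

Playing r = 1.2 the excellent restaurant receives 36.0 − 6.9 × 1.2 = 27.72.
Deviating to r = 0 yields 23.8 instead.
Gain from deviating: 23.8 − 27.72 = -3.92.
The gain is negative, so the excellent type's incentive-compatibility constraint is satisfied.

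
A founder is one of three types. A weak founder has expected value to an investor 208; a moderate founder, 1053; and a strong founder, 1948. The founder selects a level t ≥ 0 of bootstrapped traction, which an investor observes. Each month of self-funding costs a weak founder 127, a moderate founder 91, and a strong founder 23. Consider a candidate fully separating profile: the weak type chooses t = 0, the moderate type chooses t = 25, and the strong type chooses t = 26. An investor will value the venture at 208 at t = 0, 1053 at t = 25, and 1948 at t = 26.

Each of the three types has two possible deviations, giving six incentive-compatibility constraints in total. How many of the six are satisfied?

Strong (own payoff 1948 − 23×26 = 1350): to t=0 gives 208 → no gain ✓; to t=25 gives 1053 − 23×25 = 478 → no gain ✓.
Moderate (own payoff 1053 − 91×25 = -1222): to t=0 gives 208 → profitable ✗; to t=26 gives 1948 − 91×26 = -418 → profitable ✗.
Weak (own payoff 208): to t=25 gives 1053 − 127×25 = -2122 → no gain ✓; to t=26 gives 1948 − 127×26 = -1354 → no gain ✓.
4 of the 6 constraints hold; not an equilibrium.

4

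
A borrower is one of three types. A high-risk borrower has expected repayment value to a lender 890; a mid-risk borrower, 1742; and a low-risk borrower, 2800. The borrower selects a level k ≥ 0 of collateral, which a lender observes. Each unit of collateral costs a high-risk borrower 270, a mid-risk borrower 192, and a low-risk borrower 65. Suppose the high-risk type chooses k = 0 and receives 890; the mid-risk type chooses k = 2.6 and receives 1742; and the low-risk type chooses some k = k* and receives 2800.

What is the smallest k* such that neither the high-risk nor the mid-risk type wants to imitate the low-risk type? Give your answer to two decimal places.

8.11

Mid-risk type (on-path payoff 1742 − 192×2.6 = 1242.8) won't mimic when 1242.8 ≥ 2800 − 192·k*, i.e. k* ≥ 8.11.
High-risk type (on-path payoff 890) won't mimic when 890 ≥ 2800 − 270·k*, i.e. k* ≥ 7.07.
Both must hold, so k* = max(7.07, 8.11) = 8.11. The mid-risk type's constraint binds.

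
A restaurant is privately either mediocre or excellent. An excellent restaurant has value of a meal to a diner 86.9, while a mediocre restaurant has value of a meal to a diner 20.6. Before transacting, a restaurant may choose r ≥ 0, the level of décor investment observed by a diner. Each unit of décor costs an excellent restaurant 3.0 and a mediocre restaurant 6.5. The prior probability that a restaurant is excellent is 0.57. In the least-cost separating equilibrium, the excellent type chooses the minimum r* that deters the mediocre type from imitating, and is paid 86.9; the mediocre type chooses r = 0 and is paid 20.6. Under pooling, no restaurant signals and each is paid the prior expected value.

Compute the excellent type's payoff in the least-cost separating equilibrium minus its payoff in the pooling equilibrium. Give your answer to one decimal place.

-2.1

Least-cost separating signal: r* solves 20.6 = 86.9 − 6.5·r*, so r* = (86.9 − 20.6)/6.5 = 10.2.
Excellent type's separating payoff: 86.9 − 3.0 × r* = 86.9 − 3.0 × (86.9 − 20.6)/6.5 = 86.9 − 198.9/6.5 = 56.3.
Pooling payoff: 0.57 × 86.9 + 0.43 × 20.6 = 58.391.
Difference: 56.3 − 58.391 = -2.091, i.e. -2.1 to one decimal place.
The excellent type would prefer the pooling outcome.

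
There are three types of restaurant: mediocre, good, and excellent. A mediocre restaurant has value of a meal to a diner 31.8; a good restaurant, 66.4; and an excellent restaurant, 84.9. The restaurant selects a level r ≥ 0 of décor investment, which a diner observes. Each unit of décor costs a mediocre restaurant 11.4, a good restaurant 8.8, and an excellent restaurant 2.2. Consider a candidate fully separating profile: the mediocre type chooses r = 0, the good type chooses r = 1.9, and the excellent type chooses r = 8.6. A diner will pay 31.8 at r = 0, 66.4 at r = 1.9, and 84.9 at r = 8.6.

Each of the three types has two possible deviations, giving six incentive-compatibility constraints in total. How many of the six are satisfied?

5

Good (own payoff 66.4 − 8.8×1.9 = 49.68): to r=0 gives 31.8 → no gain ✓; to r=8.6 gives 84.9 − 8.8×8.6 = 9.22 → no gain ✓.
Mediocre (own payoff 31.8): to r=1.9 gives 66.4 − 11.4×1.9 = 44.74 → profitable ✗; to r=8.6 gives 84.9 − 11.4×8.6 = -13.14 → no gain ✓.
Excellent (own payoff 84.9 − 2.2×8.6 = 65.98): to r=0 gives 31.8 → no gain ✓; to r=1.9 gives 66.4 − 2.2×1.9 = 62.22 → no gain ✓.
5 of the 6 constraints hold; not an equilibrium.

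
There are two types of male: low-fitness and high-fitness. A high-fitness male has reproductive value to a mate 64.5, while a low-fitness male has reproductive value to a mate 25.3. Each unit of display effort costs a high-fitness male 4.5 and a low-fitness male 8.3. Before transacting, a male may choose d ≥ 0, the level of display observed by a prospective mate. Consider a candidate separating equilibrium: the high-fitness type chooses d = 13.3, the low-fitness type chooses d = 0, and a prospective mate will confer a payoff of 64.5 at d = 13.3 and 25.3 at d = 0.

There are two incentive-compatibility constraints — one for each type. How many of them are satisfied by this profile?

1

Low-fitness type: stay at 0 → 25.3; mimic → 64.5 − 8.3 × 13.3 = -45.89. IC holds (25.3 ≥ -45.89).
High-fitness type: signal → 64.5 − 4.5 × 13.3 = 4.65; deviate to 0 → 25.3. IC fails (4.65 < 25.3).
1 of 2 constraints hold, so this profile is not an equilibrium.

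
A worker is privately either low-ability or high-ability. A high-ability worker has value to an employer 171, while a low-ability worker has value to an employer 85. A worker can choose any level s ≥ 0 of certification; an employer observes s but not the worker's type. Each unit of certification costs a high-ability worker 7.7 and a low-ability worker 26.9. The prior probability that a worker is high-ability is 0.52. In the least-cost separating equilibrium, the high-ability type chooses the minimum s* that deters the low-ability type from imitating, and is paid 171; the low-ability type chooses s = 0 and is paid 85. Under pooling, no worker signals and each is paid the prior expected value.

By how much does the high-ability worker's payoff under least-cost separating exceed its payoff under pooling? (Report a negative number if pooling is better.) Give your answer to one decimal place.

16.7

Least-cost separating signal: s* solves 85 = 171 − 26.9·s*, so s* = (171 − 85)/26.9 ≈ 3.1970.
High-ability type's separating payoff: 171 − 7.7 × s* = 171 − 7.7 × (171 − 85)/26.9 = 171 − 662.2/26.9 ≈ 146.383.
Pooling payoff: 0.52 × 171 + 0.48 × 85 = 129.72.
Difference: 146.383 − 129.72 = 16.663, i.e. 16.7 to one decimal place.
The high-ability type prefers to separate.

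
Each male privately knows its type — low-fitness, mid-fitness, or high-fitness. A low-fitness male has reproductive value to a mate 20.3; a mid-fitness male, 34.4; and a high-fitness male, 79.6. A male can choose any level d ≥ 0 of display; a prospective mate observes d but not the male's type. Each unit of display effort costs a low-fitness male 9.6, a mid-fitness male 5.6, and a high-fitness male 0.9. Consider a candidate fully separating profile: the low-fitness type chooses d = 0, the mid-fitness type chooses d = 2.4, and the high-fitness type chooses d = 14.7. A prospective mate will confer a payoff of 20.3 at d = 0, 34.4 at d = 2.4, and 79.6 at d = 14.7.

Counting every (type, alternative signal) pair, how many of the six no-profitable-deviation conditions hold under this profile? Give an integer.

High-fitness (own payoff 79.6 − 0.9×14.7 = 66.37): to d=0 gives 20.3 → no gain ✓; to d=2.4 gives 34.4 − 0.9×2.4 = 32.24 → no gain ✓.
Low-fitness (own payoff 20.3): to d=2.4 gives 34.4 − 9.6×2.4 = 11.36 → no gain ✓; to d=14.7 gives 79.6 − 9.6×14.7 = -61.52 → no gain ✓.
Mid-fitness (own payoff 34.4 − 5.6×2.4 = 20.96): to d=0 gives 20.3 → no gain ✓; to d=14.7 gives 79.6 − 5.6×14.7 = -2.72 → no gain ✓.
6 of the 6 constraints hold; this profile is a separating equilibrium.

6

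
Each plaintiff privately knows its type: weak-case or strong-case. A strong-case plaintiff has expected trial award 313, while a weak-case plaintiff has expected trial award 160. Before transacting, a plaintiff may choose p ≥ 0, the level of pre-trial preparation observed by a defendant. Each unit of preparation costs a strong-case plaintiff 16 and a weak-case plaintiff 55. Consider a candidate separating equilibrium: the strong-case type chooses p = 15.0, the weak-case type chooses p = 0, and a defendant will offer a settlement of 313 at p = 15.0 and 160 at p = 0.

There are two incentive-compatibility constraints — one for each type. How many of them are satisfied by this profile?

1

Strong-case type: signal → 313 − 16 × 15.0 = 73; deviate to 0 → 160. IC fails (73 < 160).
Weak-case type: stay at 0 → 160; mimic → 313 − 55 × 15.0 = -512. IC holds (160 ≥ -512).
1 of 2 constraints hold, so this profile is not an equilibrium.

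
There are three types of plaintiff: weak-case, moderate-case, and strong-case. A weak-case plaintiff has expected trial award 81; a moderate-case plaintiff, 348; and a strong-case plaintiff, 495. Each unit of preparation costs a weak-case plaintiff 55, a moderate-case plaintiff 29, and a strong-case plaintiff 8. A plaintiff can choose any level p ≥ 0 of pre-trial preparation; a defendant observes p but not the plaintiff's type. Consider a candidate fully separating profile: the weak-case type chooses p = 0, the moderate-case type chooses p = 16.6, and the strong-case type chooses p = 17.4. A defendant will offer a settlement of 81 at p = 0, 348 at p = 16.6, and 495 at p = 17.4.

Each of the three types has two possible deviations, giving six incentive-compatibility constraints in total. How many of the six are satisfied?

4

Moderate-case (own payoff 348 − 29×16.6 = -133.4): to p=0 gives 81 → profitable ✗; to p=17.4 gives 495 − 29×17.4 = -9.6 → profitable ✗.
Strong-case (own payoff 495 − 8×17.4 = 355.8): to p=0 gives 81 → no gain ✓; to p=16.6 gives 348 − 8×16.6 = 215.2 → no gain ✓.
Weak-case (own payoff 81): to p=16.6 gives 348 − 55×16.6 = -565 → no gain ✓; to p=17.4 gives 495 − 55×17.4 = -462 → no gain ✓.
4 of the 6 constraints hold; not an equilibrium.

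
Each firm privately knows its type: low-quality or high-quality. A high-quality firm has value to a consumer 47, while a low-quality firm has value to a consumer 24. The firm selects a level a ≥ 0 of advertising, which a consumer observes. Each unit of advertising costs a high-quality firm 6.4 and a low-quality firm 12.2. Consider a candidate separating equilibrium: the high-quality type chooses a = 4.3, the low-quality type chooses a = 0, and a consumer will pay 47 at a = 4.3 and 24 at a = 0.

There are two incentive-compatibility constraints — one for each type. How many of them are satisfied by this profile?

1

Low-quality type: stay at 0 → 24; mimic → 47 − 12.2 × 4.3 = -5.46. IC holds (24 ≥ -5.46).
High-quality type: signal → 47 − 6.4 × 4.3 = 19.48; deviate to 0 → 24. IC fails (19.48 < 24).
1 of 2 constraints hold, so this profile is not an equilibrium.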